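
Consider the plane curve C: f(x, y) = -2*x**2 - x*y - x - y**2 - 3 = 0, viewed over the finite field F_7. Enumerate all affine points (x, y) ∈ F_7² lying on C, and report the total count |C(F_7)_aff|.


Affine F_7-points: {(0, 2), (0, 5), (2, 2), (2, 3), (3, 1), (3, 3), (4, 5)}; count = 7.

For each of the 49 pairs (x, y) ∈ F_7², evaluate f(x, y) mod 7. Record the zeros.
  x = 0: [0↦4, 1↦3, 2↦0, 3↦2, 4↦2, 5↦0, 6↦3]  zeros at y ∈ {2, 5}
  x = 1: [0↦1, 1↦6, 2↦2, 3↦3, 4↦2, 5↦6, 6↦1]  zeros at y ∈ ∅
  x = 2: [0↦1, 1↦5, 2↦0, 3↦0, 4↦5, 5↦1, 6↦2]  zeros at y ∈ {2, 3}
  x = 3: [0↦4, 1↦0, 2↦1, 3↦0, 4↦4, 5↦6, 6↦6]  zeros at y ∈ {1, 3}
  x = 4: [0↦3, 1↦5, 2↦5, 3↦3, 4↦6, 5↦0, 6↦6]  zeros at y ∈ {5}
  x = 5: [0↦5, 1↦6, 2↦5, 3↦2, 4↦4, 5↦4, 6↦2]  zeros at y ∈ ∅
  x = 6: [0↦3, 1↦3, 2↦1, 3↦4, 4↦5, 5↦4, 6↦1]  zeros at y ∈ ∅
Collecting zeros: affine points = {(0, 2), (0, 5), (2, 2), (2, 3), (3, 1), (3, 3), (4, 5)}.
Total count |C(F_7)_aff| = 7.


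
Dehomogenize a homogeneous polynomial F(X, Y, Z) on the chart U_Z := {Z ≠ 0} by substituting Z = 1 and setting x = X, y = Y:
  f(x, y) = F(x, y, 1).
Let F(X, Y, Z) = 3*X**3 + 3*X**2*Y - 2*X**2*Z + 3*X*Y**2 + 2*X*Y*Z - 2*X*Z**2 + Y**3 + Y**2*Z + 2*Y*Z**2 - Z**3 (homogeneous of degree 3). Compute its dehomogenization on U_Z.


f(x, y) = 3*x**3 + 3*x**2*y - 2*x**2 + 3*x*y**2 + 2*x*y - 2*x + y**3 + y**2 + 2*y - 1

On U_Z we set Z = 1. Each monomial c·X^i·Y^j·Z^k in F becomes c·x^i·y^j·1^k = c·x^i·y^j.
Substituting Z = 1: F(X, Y, 1) = 3*x**3 + 3*x**2*y - 2*x**2 + 3*x*y**2 + 2*x*y - 2*x + y**3 + y**2 + 2*y - 1.
Note: deg(f) ≤ deg(F) = 3; strict inequality happens when F is divisible by Z (lost terms).


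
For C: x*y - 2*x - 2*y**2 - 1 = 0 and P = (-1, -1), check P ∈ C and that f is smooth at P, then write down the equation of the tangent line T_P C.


Tangent line at P: -3*x + 3*y = 0.

Step 1: f(-1, -1) = 0, so P lies on C.
Step 2: partial derivatives
  f_x(x, y) = y - 2, f_y(x, y) = x - 4*y.
  f_x(P) = -3, f_y(P) = 3 (gradient nonzero, so P is smooth).
Step 3: tangent line at P: -3·(x − -1) + 3·(y − -1) = 0.
Expanding: -3*x + 3*y = 0.


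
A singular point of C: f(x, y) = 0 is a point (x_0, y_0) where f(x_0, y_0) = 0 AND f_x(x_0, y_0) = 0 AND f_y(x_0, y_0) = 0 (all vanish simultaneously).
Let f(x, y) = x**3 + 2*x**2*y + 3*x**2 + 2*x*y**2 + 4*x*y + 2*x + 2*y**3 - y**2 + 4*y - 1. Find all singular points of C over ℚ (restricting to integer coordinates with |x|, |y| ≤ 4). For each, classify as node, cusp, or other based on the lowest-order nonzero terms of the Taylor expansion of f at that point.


Singular points: {(-2, 1)}; classification: node.

Compute partial derivatives:
  f_x = 3*x**2 + 4*x*y + 6*x + 2*y**2 + 4*y + 2.
  f_y = 2*x**2 + 4*x*y + 4*x + 6*y**2 - 2*y + 4.
Scan x_0 ∈ {−4, ..., 4}. For each x_0, f_y(x_0, y) is a polynomial in y; find its integer roots y ∈ {−4, ..., 4}, then test f_x and f at those candidates.
  x = -4: f_y(-4, y) = 6*y**2 - 18*y + 20; no integer root y with |y| ≤ 4.
  x = -3: f_y(-3, y) = 6*y**2 - 14*y + 10; no integer root y with |y| ≤ 4.
  x = -2: f_y(-2, y) = 6*y**2 - 10*y + 4; vanishes at y ∈ {1}. (-2, 1): f_x = 0, f = 0 — SINGULAR.
  x = -1: f_y(-1, y) = 6*y**2 - 6*y + 2; no integer root y with |y| ≤ 4.
  x = 0: f_y(0, y) = 6*y**2 - 2*y + 4; no integer root y with |y| ≤ 4.
  x = 1: f_y(1, y) = 6*y**2 + 2*y + 10; no integer root y with |y| ≤ 4.
  x = 2: f_y(2, y) = 6*y**2 + 6*y + 20; no integer root y with |y| ≤ 4.
  x = 3: f_y(3, y) = 6*y**2 + 10*y + 34; no integer root y with |y| ≤ 4.
  x = 4: f_y(4, y) = 6*y**2 + 14*y + 52; no integer root y with |y| ≤ 4.
Only singular point on the grid: (-2, 1).
Classify: substitute x = -2 + u, y = 1 + v and expand: f = u**3 + 2*u**2*v - u**2 + 2*u*v**2 + 2*v**3 + v**2.
No constant or linear terms (consistent with a singular point). Quadratic part: -u**2 + v**2. Cubic part: u**3 + 2*u**2*v + 2*u*v**2 + 2*v**3.
The quadratic part v**2 - u**2 = (v − u)(v + u) splits into two distinct linear factors, so there are two distinct tangent lines y − 1 = ±(x − -2) — this is a node (ordinary double point).
Classification: node.


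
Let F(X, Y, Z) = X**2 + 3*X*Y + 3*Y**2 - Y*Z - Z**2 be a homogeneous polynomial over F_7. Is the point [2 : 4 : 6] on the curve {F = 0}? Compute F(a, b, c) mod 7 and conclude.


F(2,4,6) ≡ 2 (mod 7); P is NOT on the curve.

Evaluate F(2, 4, 6) term-by-term (mod 7).
  X**2 ↦ 1·4·1·1 = 4
  3*X*Y ↦ 3·2·4·1 = 24
  3*Y**2 ↦ 3·1·16·1 = 48
  -Y*Z ↦ -1·1·4·6 = -24
  -Z**2 ↦ -1·1·1·36 = -36
Sum: F(2, 4, 6) = (4) + (24) + (48) + (-24) + (-36) = 16.
Reducing mod 7: 16 ≡ 2 (mod 7).
Since F(a, b, c) ≡ 2 ≠ 0 (mod 7), P does NOT lie on the curve.


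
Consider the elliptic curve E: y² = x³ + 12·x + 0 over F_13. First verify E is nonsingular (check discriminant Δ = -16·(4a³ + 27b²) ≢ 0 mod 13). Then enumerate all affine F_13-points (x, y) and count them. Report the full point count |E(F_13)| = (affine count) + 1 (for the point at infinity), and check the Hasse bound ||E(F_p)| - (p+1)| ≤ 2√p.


Affine points = {(0, 0), (1, 0), (5, 4), (5, 9), (8, 6), (8, 7), (12, 0)}; affine count = 7; |E(F_13)| = 8.

Discriminant check: Δ ∝ 4a³ + 27b² = 4·12³ + 27·0² = 4·1728 + 27·0 ≡ 9 (mod 13). Nonzero ⇒ E is nonsingular.
For each x ∈ F_13, compute rhs = x³ + 12·x + 0 mod 13, then count y ∈ F_13 with y² ≡ rhs.
  x = 0: rhs = 0, matching y values: 0 (1 points).
  x = 1: rhs = 0, matching y values: 0 (1 points).
  x = 2: rhs = 6, matching y values: none (0 points).
  x = 3: rhs = 11, matching y values: none (0 points).
  x = 4: rhs = 8, matching y values: none (0 points).
  x = 5: rhs = 3, matching y values: 4, 9 (2 points).
  x = 6: rhs = 2, matching y values: none (0 points).
  x = 7: rhs = 11, matching y values: none (0 points).
  x = 8: rhs = 10, matching y values: 6, 7 (2 points).
  x = 9: rhs = 5, matching y values: none (0 points).
  x = 10: rhs = 2, matching y values: none (0 points).
  x = 11: rhs = 7, matching y values: none (0 points).
  x = 12: rhs = 0, matching y values: 0 (1 points).
Total affine count: 7.
Full point count |E(F_13)| = 7 + 1 = 8.
Hasse bound: |8 − (13+1)| = |-6| = 6 ≤ 2√13 ≈ 7.2111 ✓.


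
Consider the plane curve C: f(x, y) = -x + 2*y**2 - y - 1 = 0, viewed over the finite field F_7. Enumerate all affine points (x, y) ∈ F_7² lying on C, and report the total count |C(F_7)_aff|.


Affine F_7-points: {(0, 1), (0, 3), (2, 5), (2, 6), (5, 2), (6, 0), (6, 4)}; count = 7.

For each of the 49 pairs (x, y) ∈ F_7², evaluate f(x, y) mod 7. Record the zeros.
  x = 0: [0↦6, 1↦0, 2↦5, 3↦0, 4↦6, 5↦2, 6↦2]  zeros at y ∈ {1, 3}
  x = 1: [0↦5, 1↦6, 2↦4, 3↦6, 4↦5, 5↦1, 6↦1]  zeros at y ∈ ∅
  x = 2: [0↦4, 1↦5, 2↦3, 3↦5, 4↦4, 5↦0, 6↦0]  zeros at y ∈ {5, 6}
  x = 3: [0↦3, 1↦4, 2↦2, 3↦4, 4↦3, 5↦6, 6↦6]  zeros at y ∈ ∅
  x = 4: [0↦2, 1↦3, 2↦1, 3↦3, 4↦2, 5↦5, 6↦5]  zeros at y ∈ ∅
  x = 5: [0↦1, 1↦2, 2↦0, 3↦2, 4↦1, 5↦4, 6↦4]  zeros at y ∈ {2}
  x = 6: [0↦0, 1↦1, 2↦6, 3↦1, 4↦0, 5↦3, 6↦3]  zeros at y ∈ {0, 4}
Collecting zeros: affine points = {(0, 1), (0, 3), (2, 5), (2, 6), (5, 2), (6, 0), (6, 4)}.
Total count |C(F_7)_aff| = 7.


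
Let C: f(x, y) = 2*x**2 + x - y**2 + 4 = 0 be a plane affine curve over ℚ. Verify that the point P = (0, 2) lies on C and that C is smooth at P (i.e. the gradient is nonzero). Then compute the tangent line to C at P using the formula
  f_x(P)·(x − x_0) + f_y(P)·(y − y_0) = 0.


Tangent line at P: x - 4*y + 8 = 0.

Step 1: f(0, 2) = 0, so P lies on C.
Step 2: partial derivatives
  f_x(x, y) = 4*x + 1, f_y(x, y) = -2*y.
  f_x(P) = 1, f_y(P) = -4 (gradient nonzero, so P is smooth).
Step 3: tangent line at P: 1·(x − 0) + -4·(y − 2) = 0.
Expanding: x - 4*y + 8 = 0.


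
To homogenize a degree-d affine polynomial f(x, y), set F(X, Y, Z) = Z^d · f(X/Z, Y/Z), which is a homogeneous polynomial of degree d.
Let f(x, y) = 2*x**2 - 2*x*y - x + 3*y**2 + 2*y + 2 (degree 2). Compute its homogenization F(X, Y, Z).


F(X, Y, Z) = 2*X**2 - 2*X*Y - X*Z + 3*Y**2 + 2*Y*Z + 2*Z**2

deg(f) = 2.
Substitute x = X/Z, y = Y/Z into f, then multiply by Z^2.
  monomial 2·x^2·y^0 ↦ 2·X^2·Y^0·Z^0.
  monomial -2·x^1·y^1 ↦ -2·X^1·Y^1·Z^0.
  monomial -1·x^1·y^0 ↦ -1·X^1·Y^0·Z^1.
  monomial 3·x^0·y^2 ↦ 3·X^0·Y^2·Z^0.
  monomial 2·x^0·y^1 ↦ 2·X^0·Y^1·Z^1.
  monomial 2·x^0·y^0 ↦ 2·X^0·Y^0·Z^2.
Collecting: F(X, Y, Z) = 2*X**2 - 2*X*Y - X*Z + 3*Y**2 + 2*Y*Z + 2*Z**2.


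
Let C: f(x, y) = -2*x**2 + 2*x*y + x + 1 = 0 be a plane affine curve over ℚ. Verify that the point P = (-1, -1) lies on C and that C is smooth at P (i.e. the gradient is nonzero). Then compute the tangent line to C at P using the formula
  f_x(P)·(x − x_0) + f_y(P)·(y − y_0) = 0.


Tangent line at P: 3*x - 2*y + 1 = 0.

Step 1: f(-1, -1) = 0, so P lies on C.
Step 2: partial derivatives
  f_x(x, y) = -4*x + 2*y + 1, f_y(x, y) = 2*x.
  f_x(P) = 3, f_y(P) = -2 (gradient nonzero, so P is smooth).
Step 3: tangent line at P: 3·(x − -1) + -2·(y − -1) = 0.
Expanding: 3*x - 2*y + 1 = 0.


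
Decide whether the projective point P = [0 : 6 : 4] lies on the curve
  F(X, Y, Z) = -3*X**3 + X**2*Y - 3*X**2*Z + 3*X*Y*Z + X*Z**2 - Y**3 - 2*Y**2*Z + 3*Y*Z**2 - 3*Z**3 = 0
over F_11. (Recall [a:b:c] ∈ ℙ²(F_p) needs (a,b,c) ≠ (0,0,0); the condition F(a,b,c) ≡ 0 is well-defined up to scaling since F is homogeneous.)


F(0,6,4) ≡ 10 (mod 11); P is NOT on the curve.

Evaluate F(0, 6, 4) term-by-term (mod 11).
  -3*X**3 ↦ -3·0·1·1 = 0
  X**2*Y ↦ 1·0·6·1 = 0
  -3*X**2*Z ↦ -3·0·1·4 = 0
  3*X*Y*Z ↦ 3·0·6·4 = 0
  X*Z**2 ↦ 1·0·1·16 = 0
  -Y**3 ↦ -1·1·216·1 = -216
  -2*Y**2*Z ↦ -2·1·36·4 = -288
  3*Y*Z**2 ↦ 3·1·6·16 = 288
  -3*Z**3 ↦ -3·1·1·64 = -192
Sum: F(0, 6, 4) = (0) + (0) + (0) + (0) + (0) + (-216) + (-288) + (288) + (-192) = -408.
Reducing mod 11: -408 ≡ 10 (mod 11).
Since F(a, b, c) ≡ 10 ≠ 0 (mod 11), P does NOT lie on the curve.


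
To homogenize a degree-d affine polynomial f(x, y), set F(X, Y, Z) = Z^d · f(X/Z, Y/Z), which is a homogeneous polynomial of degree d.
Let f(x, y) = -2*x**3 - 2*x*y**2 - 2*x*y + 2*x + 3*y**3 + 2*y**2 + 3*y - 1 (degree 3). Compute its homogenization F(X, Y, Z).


F(X, Y, Z) = -2*X**3 - 2*X*Y**2 - 2*X*Y*Z + 2*X*Z**2 + 3*Y**3 + 2*Y**2*Z + 3*Y*Z**2 - Z**3

deg(f) = 3.
Substitute x = X/Z, y = Y/Z into f, then multiply by Z^3.
  monomial -2·x^3·y^0 ↦ -2·X^3·Y^0·Z^0.
  monomial -2·x^1·y^2 ↦ -2·X^1·Y^2·Z^0.
  monomial -2·x^1·y^1 ↦ -2·X^1·Y^1·Z^1.
  monomial 2·x^1·y^0 ↦ 2·X^1·Y^0·Z^2.
  monomial 3·x^0·y^3 ↦ 3·X^0·Y^3·Z^0.
  monomial 2·x^0·y^2 ↦ 2·X^0·Y^2·Z^1.
  monomial 3·x^0·y^1 ↦ 3·X^0·Y^1·Z^2.
  monomial -1·x^0·y^0 ↦ -1·X^0·Y^0·Z^3.
Collecting: F(X, Y, Z) = -2*X**3 - 2*X*Y**2 - 2*X*Y*Z + 2*X*Z**2 + 3*Y**3 + 2*Y**2*Z + 3*Y*Z**2 - Z**3.


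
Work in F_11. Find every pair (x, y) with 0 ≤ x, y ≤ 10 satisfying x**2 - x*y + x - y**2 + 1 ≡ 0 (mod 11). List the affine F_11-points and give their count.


Affine F_11-points: {(0, 1), (0, 10), (4, 3), (4, 4), (8, 6), (8, 8), (9, 3), (9, 10), (10, 4), (10, 8)}; count = 10.

For each of the 121 pairs (x, y) ∈ F_11², evaluate f(x, y) mod 11. Record the zeros.
  x = 0: [0↦1, 1↦0, 2↦8, 3↦3, 4↦7, 5↦9, 6↦9, 7↦7, 8↦3, 9↦8, 10↦0]  zeros at y ∈ {1, 10}
  x = 1: [0↦3, 1↦1, 2↦8, 3↦2, 4↦5, 5↦6, 6↦5, 7↦2, 8↦8, 9↦1, 10↦3]  zeros at y ∈ ∅
  x = 2: [0↦7, 1↦4, 2↦10, 3↦3, 4↦5, 5↦5, 6↦3, 7↦10, 8↦4, 9↦7, 10↦8]  zeros at y ∈ ∅
  x = 3: [0↦2, 1↦9, 2↦3, 3↦6, 4↦7, 5↦6, 6↦3, 7↦9, 8↦2, 9↦4, 10↦4]  zeros at y ∈ ∅
  x = 4: [0↦10, 1↦5, 2↦9, 3↦0, 4↦0, 5↦9, 6↦5, 7↦10, 8↦2, 9↦3, 10↦2]  zeros at y ∈ {3, 4}
  x = 5: [0↦9, 1↦3, 2↦6, 3↦7, 4↦6, 5↦3, 6↦9, 7↦2, 8↦4, 9↦4, 10↦2]  zeros at y ∈ ∅
  x = 6: [0↦10, 1↦3, 2↦5, 3↦5, 4↦3, 5↦10, 6↦4, 7↦7, 8↦8, 9↦7, 10↦4]  zeros at y ∈ ∅
  x = 7: [0↦2, 1↦5, 2↦6, 3↦5, 4↦2, 5↦8, 6↦1, 7↦3, 8↦3, 9↦1, 10↦8]  zeros at y ∈ ∅
  x = 8: [0↦7, 1↦9, 2↦9, 3↦7, 4↦3, 5↦8, 6↦0, 7↦1, 8↦0, 9↦8, 10↦3]  zeros at y ∈ {6, 8}
  x = 9: [0↦3, 1↦4, 2↦3, 3↦0, 4↦6, 5↦10, 6↦1, 7↦1, 8↦10, 9↦6, 10↦0]  zeros at y ∈ {3, 10}
  x = 10: [0↦1, 1↦1, 2↦10, 3↦6, 4↦0, 5↦3, 6↦4, 7↦3, 8↦0, 9↦6, 10↦10]  zeros at y ∈ {4, 8}
Collecting zeros: affine points = {(0, 1), (0, 10), (4, 3), (4, 4), (8, 6), (8, 8), (9, 3), (9, 10), (10, 4), (10, 8)}.
Total count |C(F_11)_aff| = 10.


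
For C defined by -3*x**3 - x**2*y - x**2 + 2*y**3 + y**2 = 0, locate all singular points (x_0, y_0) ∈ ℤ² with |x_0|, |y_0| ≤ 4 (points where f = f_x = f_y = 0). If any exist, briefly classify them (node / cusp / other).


Singular points: {(0, 0)}; classification: node.

Compute partial derivatives:
  f_x = -9*x**2 - 2*x*y - 2*x.
  f_y = -x**2 + 6*y**2 + 2*y.
Scan x_0 ∈ {−4, ..., 4}. For each x_0, f_y(x_0, y) is a polynomial in y; find its integer roots y ∈ {−4, ..., 4}, then test f_x and f at those candidates.
  x = -4: f_y(-4, y) = 6*y**2 + 2*y - 16; no integer root y with |y| ≤ 4.
  x = -3: f_y(-3, y) = 6*y**2 + 2*y - 9; no integer root y with |y| ≤ 4.
  x = -2: f_y(-2, y) = 6*y**2 + 2*y - 4; vanishes at y ∈ {-1}. (-2, -1): f_x = -36 ≠ 0.
  x = -1: f_y(-1, y) = 6*y**2 + 2*y - 1; no integer root y with |y| ≤ 4.
  x = 0: f_y(0, y) = 6*y**2 + 2*y; vanishes at y ∈ {0}. (0, 0): f_x = 0, f = 0 — SINGULAR.
  x = 1: f_y(1, y) = 6*y**2 + 2*y - 1; no integer root y with |y| ≤ 4.
  x = 2: f_y(2, y) = 6*y**2 + 2*y - 4; vanishes at y ∈ {-1}. (2, -1): f_x = -36 ≠ 0.
  x = 3: f_y(3, y) = 6*y**2 + 2*y - 9; no integer root y with |y| ≤ 4.
  x = 4: f_y(4, y) = 6*y**2 + 2*y - 16; no integer root y with |y| ≤ 4.
Only singular point on the grid: (0, 0).
Classify: substitute x = 0 + u, y = 0 + v and expand: f = -3*u**3 - u**2*v - u**2 + 2*v**3 + v**2.
No constant or linear terms (consistent with a singular point). Quadratic part: -u**2 + v**2. Cubic part: -3*u**3 - u**2*v + 2*v**3.
The quadratic part v**2 - u**2 = (v − u)(v + u) splits into two distinct linear factors, so there are two distinct tangent lines y − 0 = ±(x − 0) — this is a node (ordinary double point).
Classification: node.


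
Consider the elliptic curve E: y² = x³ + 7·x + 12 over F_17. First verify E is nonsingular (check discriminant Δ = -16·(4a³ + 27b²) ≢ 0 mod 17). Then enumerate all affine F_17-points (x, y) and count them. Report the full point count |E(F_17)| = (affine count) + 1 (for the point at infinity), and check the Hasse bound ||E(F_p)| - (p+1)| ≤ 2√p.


Affine points = {(2, 0), (3, 3), (3, 14), (4, 6), (4, 11), (5, 6), (5, 11), (6, 7), (6, 10), (7, 8), (7, 9), (8, 6), (8, 11), (11, 3), (11, 14), (14, 7), (14, 10), (16, 2), (16, 15)}; affine count = 19; |E(F_17)| = 20.

Discriminant check: Δ ∝ 4a³ + 27b² = 4·7³ + 27·12² = 4·343 + 27·144 ≡ 7 (mod 17). Nonzero ⇒ E is nonsingular.
For each x ∈ F_17, compute rhs = x³ + 7·x + 12 mod 17, then count y ∈ F_17 with y² ≡ rhs.
  x = 0: rhs = 12, matching y values: none (0 points).
  x = 1: rhs = 3, matching y values: none (0 points).
  x = 2: rhs = 0, matching y values: 0 (1 points).
  x = 3: rhs = 9, matching y values: 3, 14 (2 points).
  x = 4: rhs = 2, matching y values: 6, 11 (2 points).
  x = 5: rhs = 2, matching y values: 6, 11 (2 points).
  x = 6: rhs = 15, matching y values: 7, 10 (2 points).
  x = 7: rhs = 13, matching y values: 8, 9 (2 points).
  x = 8: rhs = 2, matching y values: 6, 11 (2 points).
  x = 9: rhs = 5, matching y values: none (0 points).
  x = 10: rhs = 11, matching y values: none (0 points).
  x = 11: rhs = 9, matching y values: 3, 14 (2 points).
  x = 12: rhs = 5, matching y values: none (0 points).
  x = 13: rhs = 5, matching y values: none (0 points).
  x = 14: rhs = 15, matching y values: 7, 10 (2 points).
  x = 15: rhs = 7, matching y values: none (0 points).
  x = 16: rhs = 4, matching y values: 2, 15 (2 points).
Total affine count: 19.
Full point count |E(F_17)| = 19 + 1 = 20.
Hasse bound: |20 − (17+1)| = |2| = 2 ≤ 2√17 ≈ 8.2462 ✓.


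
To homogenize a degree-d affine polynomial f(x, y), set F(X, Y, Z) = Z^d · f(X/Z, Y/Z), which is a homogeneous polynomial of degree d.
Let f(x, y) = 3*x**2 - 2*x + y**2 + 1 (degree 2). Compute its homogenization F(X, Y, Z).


F(X, Y, Z) = 3*X**2 - 2*X*Z + Y**2 + Z**2

deg(f) = 2.
Substitute x = X/Z, y = Y/Z into f, then multiply by Z^2.
  monomial 3·x^2·y^0 ↦ 3·X^2·Y^0·Z^0.
  monomial -2·x^1·y^0 ↦ -2·X^1·Y^0·Z^1.
  monomial 1·x^0·y^2 ↦ 1·X^0·Y^2·Z^0.
  monomial 1·x^0·y^0 ↦ 1·X^0·Y^0·Z^2.
Collecting: F(X, Y, Z) = 3*X**2 - 2*X*Z + Y**2 + Z**2.


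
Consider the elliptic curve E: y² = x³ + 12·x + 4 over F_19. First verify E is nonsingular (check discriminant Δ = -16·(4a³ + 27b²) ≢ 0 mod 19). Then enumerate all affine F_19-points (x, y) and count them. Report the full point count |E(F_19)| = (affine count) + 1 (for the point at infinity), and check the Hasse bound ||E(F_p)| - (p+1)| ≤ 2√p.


Affine points = {(0, 2), (0, 17), (1, 6), (1, 13), (2, 6), (2, 13), (6, 8), (6, 11), (8, 2), (8, 17), (9, 9), (9, 10), (11, 2), (11, 17), (13, 1), (13, 18), (14, 3), (14, 16), (15, 5), (15, 14), (16, 6), (16, 13)}; affine count = 22; |E(F_19)| = 23.

Discriminant check: Δ ∝ 4a³ + 27b² = 4·12³ + 27·4² = 4·1728 + 27·16 ≡ 10 (mod 19). Nonzero ⇒ E is nonsingular.
For each x ∈ F_19, compute rhs = x³ + 12·x + 4 mod 19, then count y ∈ F_19 with y² ≡ rhs.
  x = 0: rhs = 4, matching y values: 2, 17 (2 points).
  x = 1: rhs = 17, matching y values: 6, 13 (2 points).
  x = 2: rhs = 17, matching y values: 6, 13 (2 points).
  x = 3: rhs = 10, matching y values: none (0 points).
  x = 4: rhs = 2, matching y values: none (0 points).
  x = 5: rhs = 18, matching y values: none (0 points).
  x = 6: rhs = 7, matching y values: 8, 11 (2 points).
  x = 7: rhs = 13, matching y values: none (0 points).
  x = 8: rhs = 4, matching y values: 2, 17 (2 points).
  x = 9: rhs = 5, matching y values: 9, 10 (2 points).
  x = 10: rhs = 3, matching y values: none (0 points).
  x = 11: rhs = 4, matching y values: 2, 17 (2 points).
  x = 12: rhs = 14, matching y values: none (0 points).
  x = 13: rhs = 1, matching y values: 1, 18 (2 points).
  x = 14: rhs = 9, matching y values: 3, 16 (2 points).
  x = 15: rhs = 6, matching y values: 5, 14 (2 points).
  x = 16: rhs = 17, matching y values: 6, 13 (2 points).
  x = 17: rhs = 10, matching y values: none (0 points).
  x = 18: rhs = 10, matching y values: none (0 points).
Total affine count: 22.
Full point count |E(F_19)| = 22 + 1 = 23.
Hasse bound: |23 − (19+1)| = |3| = 3 ≤ 2√19 ≈ 8.7178 ✓.


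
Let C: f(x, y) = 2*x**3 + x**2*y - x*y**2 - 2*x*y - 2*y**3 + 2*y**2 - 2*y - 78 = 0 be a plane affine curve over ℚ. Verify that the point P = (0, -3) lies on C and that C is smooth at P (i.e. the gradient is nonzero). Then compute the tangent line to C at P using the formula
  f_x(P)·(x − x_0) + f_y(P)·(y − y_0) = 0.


Tangent line at P: -3*x - 68*y - 204 = 0.

Step 1: f(0, -3) = 0, so P lies on C.
Step 2: partial derivatives
  f_x(x, y) = 6*x**2 + 2*x*y - y**2 - 2*y, f_y(x, y) = x**2 - 2*x*y - 2*x - 6*y**2 + 4*y - 2.
  f_x(P) = -3, f_y(P) = -68 (gradient nonzero, so P is smooth).
Step 3: tangent line at P: -3·(x − 0) + -68·(y − -3) = 0.
Expanding: -3*x - 68*y - 204 = 0.


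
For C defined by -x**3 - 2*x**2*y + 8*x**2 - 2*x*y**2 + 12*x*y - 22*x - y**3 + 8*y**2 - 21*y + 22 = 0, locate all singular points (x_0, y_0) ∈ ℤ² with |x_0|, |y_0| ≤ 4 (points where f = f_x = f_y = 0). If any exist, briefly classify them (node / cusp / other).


Singular points: {(2, 1)}; classification: cusp.

Compute partial derivatives:
  f_x = -3*x**2 - 4*x*y + 16*x - 2*y**2 + 12*y - 22.
  f_y = -2*x**2 - 4*x*y + 12*x - 3*y**2 + 16*y - 21.
Scan x_0 ∈ {−4, ..., 4}. For each x_0, f_y(x_0, y) is a polynomial in y; find its integer roots y ∈ {−4, ..., 4}, then test f_x and f at those candidates.
  x = -4: f_y(-4, y) = -3*y**2 + 32*y - 101; no integer root y with |y| ≤ 4.
  x = -3: f_y(-3, y) = -3*y**2 + 28*y - 75; no integer root y with |y| ≤ 4.
  x = -2: f_y(-2, y) = -3*y**2 + 24*y - 53; no integer root y with |y| ≤ 4.
  x = -1: f_y(-1, y) = -3*y**2 + 20*y - 35; no integer root y with |y| ≤ 4.
  x = 0: f_y(0, y) = -3*y**2 + 16*y - 21; vanishes at y ∈ {3}. (0, 3): f_x = -4 ≠ 0.
  x = 1: f_y(1, y) = -3*y**2 + 12*y - 11; no integer root y with |y| ≤ 4.
  x = 2: f_y(2, y) = -3*y**2 + 8*y - 5; vanishes at y ∈ {1}. (2, 1): f_x = 0, f = 0 — SINGULAR.
  x = 3: f_y(3, y) = -3*y**2 + 4*y - 3; no integer root y with |y| ≤ 4.
  x = 4: f_y(4, y) = -3*y**2 - 5; no integer root y with |y| ≤ 4.
Only singular point on the grid: (2, 1).
Classify: substitute x = 2 + u, y = 1 + v and expand: f = -u**3 - 2*u**2*v - 2*u*v**2 - v**3 + v**2.
No constant or linear terms (consistent with a singular point). Quadratic part: v**2. Cubic part: -u**3 - 2*u**2*v - 2*u*v**2 - v**3.
The quadratic part v**2 is a perfect square, so there is a single (double) tangent line v = 0, i.e. y = 1. Restricting the cubic part to that line (v = 0) leaves -u**3 ≠ 0, so f is not divisible by v and the branch is v² ≈ u**3 to lowest order — this is a cusp.
Classification: cusp.


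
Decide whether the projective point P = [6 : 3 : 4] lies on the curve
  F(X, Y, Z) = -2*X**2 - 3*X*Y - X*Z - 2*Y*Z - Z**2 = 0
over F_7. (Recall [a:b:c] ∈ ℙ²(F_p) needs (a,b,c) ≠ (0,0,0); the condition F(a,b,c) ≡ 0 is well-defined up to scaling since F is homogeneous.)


F(6,3,4) ≡ 6 (mod 7); P is NOT on the curve.

Evaluate F(6, 3, 4) term-by-term (mod 7).
  -2*X**2 ↦ -2·36·1·1 = -72
  -3*X*Y ↦ -3·6·3·1 = -54
  -X*Z ↦ -1·6·1·4 = -24
  -2*Y*Z ↦ -2·1·3·4 = -24
  -Z**2 ↦ -1·1·1·16 = -16
Sum: F(6, 3, 4) = (-72) + (-54) + (-24) + (-24) + (-16) = -190.
Reducing mod 7: -190 ≡ 6 (mod 7).
Since F(a, b, c) ≡ 6 ≠ 0 (mod 7), P does NOT lie on the curve.


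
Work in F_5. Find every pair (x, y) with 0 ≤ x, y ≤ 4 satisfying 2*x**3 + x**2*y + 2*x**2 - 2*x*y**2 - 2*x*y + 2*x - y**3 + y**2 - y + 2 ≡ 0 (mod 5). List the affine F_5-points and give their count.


Affine F_5-points: {(0, 4), (1, 4), (2, 0), (2, 1), (3, 0), (4, 0)}; count = 6.

For each of the 25 pairs (x, y) ∈ F_5², evaluate f(x, y) mod 5. Record the zeros.
  x = 0: [0↦2, 1↦1, 2↦1, 3↦1, 4↦0]  zeros at y ∈ {4}
  x = 1: [0↦3, 1↦4, 2↦2, 3↦1, 4↦0]  zeros at y ∈ {4}
  x = 2: [0↦0, 1↦0, 2↦3, 3↦3, 4↦4]  zeros at y ∈ {0, 1}
  x = 3: [0↦0, 1↦1, 2↦1, 3↦4, 4↦4]  zeros at y ∈ {0}
  x = 4: [0↦0, 1↦4, 2↦3, 3↦1, 4↦2]  zeros at y ∈ {0}
Collecting zeros: affine points = {(0, 4), (1, 4), (2, 0), (2, 1), (3, 0), (4, 0)}.
Total count |C(F_5)_aff| = 6.


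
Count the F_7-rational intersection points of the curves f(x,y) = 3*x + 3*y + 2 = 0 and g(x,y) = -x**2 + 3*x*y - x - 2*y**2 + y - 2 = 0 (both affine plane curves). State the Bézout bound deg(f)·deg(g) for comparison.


Common zeros: ∅; count = 0; Bézout bound = 2.

deg(f) = 1, deg(g) = 2, so Bézout bound = 2.
Scan x ∈ F_7. For each x, list the y ∈ F_7 with f(x, y) ≡ 0 and those with g(x, y) ≡ 0 (mod 7); the common zeros in that column are the intersection.
  x = 0: f ≡ 0 at y ∈ {4}; g ≡ 0 at y ∈ ∅; common: ∅.
  x = 1: f ≡ 0 at y ∈ {3}; g ≡ 0 at y ∈ ∅; common: ∅.
  x = 2: f ≡ 0 at y ∈ {2}; g ≡ 0 at y ∈ ∅; common: ∅.
  x = 3: f ≡ 0 at y ∈ {1}; g ≡ 0 at y ∈ {0, 5}; common: ∅.
  x = 4: f ≡ 0 at y ∈ {0}; g ≡ 0 at y ∈ {5}; common: ∅.
  x = 5: f ≡ 0 at y ∈ {6}; g ≡ 0 at y ∈ {4}; common: ∅.
  x = 6: f ≡ 0 at y ∈ {5}; g ≡ 0 at y ∈ {2, 4}; common: ∅.
Collecting: common zeros = ∅, so the count is 0.
Comparison with the Bézout bound: 0 ≤ 2 = deg(f)·deg(g), as expected for curves with no common component (the affine F_7-count falls short of the bound because intersections may lie at infinity, over extension fields, or carry multiplicity).


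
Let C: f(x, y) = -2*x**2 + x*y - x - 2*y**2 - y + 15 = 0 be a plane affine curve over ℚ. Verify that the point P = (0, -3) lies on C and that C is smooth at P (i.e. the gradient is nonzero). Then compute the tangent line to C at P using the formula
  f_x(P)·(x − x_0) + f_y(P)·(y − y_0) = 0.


Tangent line at P: -4*x + 11*y + 33 = 0.

Step 1: f(0, -3) = 0, so P lies on C.
Step 2: partial derivatives
  f_x(x, y) = -4*x + y - 1, f_y(x, y) = x - 4*y - 1.
  f_x(P) = -4, f_y(P) = 11 (gradient nonzero, so P is smooth).
Step 3: tangent line at P: -4·(x − 0) + 11·(y − -3) = 0.
Expanding: -4*x + 11*y + 33 = 0.


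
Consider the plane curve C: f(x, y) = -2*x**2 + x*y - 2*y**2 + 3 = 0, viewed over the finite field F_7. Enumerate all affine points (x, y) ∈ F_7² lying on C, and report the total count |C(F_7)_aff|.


Affine F_7-points: {(1, 1), (1, 3), (3, 1), (3, 4), (4, 3), (4, 6), (6, 4), (6, 6)}; count = 8.

For each of the 49 pairs (x, y) ∈ F_7², evaluate f(x, y) mod 7. Record the zeros.
  x = 0: [0↦3, 1↦1, 2↦2, 3↦6, 4↦6, 5↦2, 6↦1]  zeros at y ∈ ∅
  x = 1: [0↦1, 1↦0, 2↦2, 3↦0, 4↦1, 5↦5, 6↦5]  zeros at y ∈ {1, 3}
  x = 2: [0↦2, 1↦2, 2↦5, 3↦4, 4↦6, 5↦4, 6↦5]  zeros at y ∈ ∅
  x = 3: [0↦6, 1↦0, 2↦4, 3↦4, 4↦0, 5↦6, 6↦1]  zeros at y ∈ {1, 4}
  x = 4: [0↦6, 1↦1, 2↦6, 3↦0, 4↦4, 5↦4, 6↦0]  zeros at y ∈ {3, 6}
  x = 5: [0↦2, 1↦5, 2↦4, 3↦6, 4↦4, 5↦5, 6↦2]  zeros at y ∈ ∅
  x = 6: [0↦1, 1↦5, 2↦5, 3↦1, 4↦0, 5↦2, 6↦0]  zeros at y ∈ {4, 6}
Collecting zeros: affine points = {(1, 1), (1, 3), (3, 1), (3, 4), (4, 3), (4, 6), (6, 4), (6, 6)}.
Total count |C(F_7)_aff| = 8.


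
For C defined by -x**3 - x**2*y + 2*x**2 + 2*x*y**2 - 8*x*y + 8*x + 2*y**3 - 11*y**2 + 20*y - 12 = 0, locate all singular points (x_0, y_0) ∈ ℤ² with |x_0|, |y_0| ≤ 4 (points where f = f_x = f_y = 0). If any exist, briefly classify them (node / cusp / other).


Singular points: {(0, 2)}; classification: cusp.

Compute partial derivatives:
  f_x = -3*x**2 - 2*x*y + 4*x + 2*y**2 - 8*y + 8.
  f_y = -x**2 + 4*x*y - 8*x + 6*y**2 - 22*y + 20.
Scan x_0 ∈ {−4, ..., 4}. For each x_0, f_y(x_0, y) is a polynomial in y; find its integer roots y ∈ {−4, ..., 4}, then test f_x and f at those candidates.
  x = -4: f_y(-4, y) = 6*y**2 - 38*y + 36; no integer root y with |y| ≤ 4.
  x = -3: f_y(-3, y) = 6*y**2 - 34*y + 35; no integer root y with |y| ≤ 4.
  x = -2: f_y(-2, y) = 6*y**2 - 30*y + 32; no integer root y with |y| ≤ 4.
  x = -1: f_y(-1, y) = 6*y**2 - 26*y + 27; no integer root y with |y| ≤ 4.
  x = 0: f_y(0, y) = 6*y**2 - 22*y + 20; vanishes at y ∈ {2}. (0, 2): f_x = 0, f = 0 — SINGULAR.
  x = 1: f_y(1, y) = 6*y**2 - 18*y + 11; no integer root y with |y| ≤ 4.
  x = 2: f_y(2, y) = 6*y**2 - 14*y; vanishes at y ∈ {0}. (2, 0): f_x = 4 ≠ 0.
  x = 3: f_y(3, y) = 6*y**2 - 10*y - 13; no integer root y with |y| ≤ 4.
  x = 4: f_y(4, y) = 6*y**2 - 6*y - 28; no integer root y with |y| ≤ 4.
Only singular point on the grid: (0, 2).
Classify: substitute x = 0 + u, y = 2 + v and expand: f = -u**3 - u**2*v + 2*u*v**2 + 2*v**3 + v**2.
No constant or linear terms (consistent with a singular point). Quadratic part: v**2. Cubic part: -u**3 - u**2*v + 2*u*v**2 + 2*v**3.
The quadratic part v**2 is a perfect square, so there is a single (double) tangent line v = 0, i.e. y = 2. Restricting the cubic part to that line (v = 0) leaves -u**3 ≠ 0, so f is not divisible by v and the branch is v² ≈ u**3 to lowest order — this is a cusp.
Classification: cusp.


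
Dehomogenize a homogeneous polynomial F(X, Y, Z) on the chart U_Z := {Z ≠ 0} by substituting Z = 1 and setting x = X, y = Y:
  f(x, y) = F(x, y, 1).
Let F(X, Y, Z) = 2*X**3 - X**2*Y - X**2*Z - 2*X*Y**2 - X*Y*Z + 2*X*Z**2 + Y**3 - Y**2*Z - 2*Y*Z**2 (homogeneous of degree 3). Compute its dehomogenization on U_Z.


f(x, y) = 2*x**3 - x**2*y - x**2 - 2*x*y**2 - x*y + 2*x + y**3 - y**2 - 2*y

On U_Z we set Z = 1. Each monomial c·X^i·Y^j·Z^k in F becomes c·x^i·y^j·1^k = c·x^i·y^j.
Substituting Z = 1: F(X, Y, 1) = 2*x**3 - x**2*y - x**2 - 2*x*y**2 - x*y + 2*x + y**3 - y**2 - 2*y.
Note: deg(f) ≤ deg(F) = 3; strict inequality happens when F is divisible by Z (lost terms).


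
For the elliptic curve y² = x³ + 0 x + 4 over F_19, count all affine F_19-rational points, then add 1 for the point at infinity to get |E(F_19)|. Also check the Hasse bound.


Affine points = {(0, 2), (0, 17), (1, 9), (1, 10), (4, 7), (4, 12), (6, 7), (6, 12), (7, 9), (7, 10), (9, 7), (9, 12), (10, 4), (10, 15), (11, 9), (11, 10), (13, 4), (13, 15), (15, 4), (15, 15)}; affine count = 20; |E(F_19)| = 21.

Discriminant check: Δ ∝ 4a³ + 27b² = 4·0³ + 27·4² = 4·0 + 27·16 ≡ 14 (mod 19). Nonzero ⇒ E is nonsingular.
For each x ∈ F_19, compute rhs = x³ + 0·x + 4 mod 19, then count y ∈ F_19 with y² ≡ rhs.
  x = 0: rhs = 4, matching y values: 2, 17 (2 points).
  x = 1: rhs = 5, matching y values: 9, 10 (2 points).
  x = 2: rhs = 12, matching y values: none (0 points).
  x = 3: rhs = 12, matching y values: none (0 points).
  x = 4: rhs = 11, matching y values: 7, 12 (2 points).
  x = 5: rhs = 15, matching y values: none (0 points).
  x = 6: rhs = 11, matching y values: 7, 12 (2 points).
  x = 7: rhs = 5, matching y values: 9, 10 (2 points).
  x = 8: rhs = 3, matching y values: none (0 points).
  x = 9: rhs = 11, matching y values: 7, 12 (2 points).
  x = 10: rhs = 16, matching y values: 4, 15 (2 points).
  x = 11: rhs = 5, matching y values: 9, 10 (2 points).
  x = 12: rhs = 3, matching y values: none (0 points).
  x = 13: rhs = 16, matching y values: 4, 15 (2 points).
  x = 14: rhs = 12, matching y values: none (0 points).
  x = 15: rhs = 16, matching y values: 4, 15 (2 points).
  x = 16: rhs = 15, matching y values: none (0 points).
  x = 17: rhs = 15, matching y values: none (0 points).
  x = 18: rhs = 3, matching y values: none (0 points).
Total affine count: 20.
Full point count |E(F_19)| = 20 + 1 = 21.
Hasse bound: |21 − (19+1)| = |1| = 1 ≤ 2√19 ≈ 8.7178 ✓.


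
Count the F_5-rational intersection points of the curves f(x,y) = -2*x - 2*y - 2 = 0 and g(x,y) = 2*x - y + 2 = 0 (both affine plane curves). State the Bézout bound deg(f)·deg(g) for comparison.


Common zeros: {(4, 0)}; count = 1; Bézout bound = 1.

deg(f) = 1, deg(g) = 1, so Bézout bound = 1.
Scan x ∈ F_5. For each x, list the y ∈ F_5 with f(x, y) ≡ 0 and those with g(x, y) ≡ 0 (mod 5); the common zeros in that column are the intersection.
  x = 0: f ≡ 0 at y ∈ {4}; g ≡ 0 at y ∈ {2}; common: ∅.
  x = 1: f ≡ 0 at y ∈ {3}; g ≡ 0 at y ∈ {4}; common: ∅.
  x = 2: f ≡ 0 at y ∈ {2}; g ≡ 0 at y ∈ {1}; common: ∅.
  x = 3: f ≡ 0 at y ∈ {1}; g ≡ 0 at y ∈ {3}; common: ∅.
  x = 4: f ≡ 0 at y ∈ {0}; g ≡ 0 at y ∈ {0}; common: {0}.
Collecting: common zeros = {(4, 0)}, so the count is 1.
Comparison with the Bézout bound: 1 ≤ 1 = deg(f)·deg(g), as expected for curves with no common component (the bound is attained).


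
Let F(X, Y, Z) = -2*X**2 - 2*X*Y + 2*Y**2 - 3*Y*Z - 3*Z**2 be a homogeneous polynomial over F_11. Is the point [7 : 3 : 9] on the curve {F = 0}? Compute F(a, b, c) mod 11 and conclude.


F(7,3,9) ≡ 5 (mod 11); P is NOT on the curve.

Evaluate F(7, 3, 9) term-by-term (mod 11).
  -2*X**2 ↦ -2·49·1·1 = -98
  -2*X*Y ↦ -2·7·3·1 = -42
  2*Y**2 ↦ 2·1·9·1 = 18
  -3*Y*Z ↦ -3·1·3·9 = -81
  -3*Z**2 ↦ -3·1·1·81 = -243
Sum: F(7, 3, 9) = (-98) + (-42) + (18) + (-81) + (-243) = -446.
Reducing mod 11: -446 ≡ 5 (mod 11).
Since F(a, b, c) ≡ 5 ≠ 0 (mod 11), P does NOT lie on the curve.


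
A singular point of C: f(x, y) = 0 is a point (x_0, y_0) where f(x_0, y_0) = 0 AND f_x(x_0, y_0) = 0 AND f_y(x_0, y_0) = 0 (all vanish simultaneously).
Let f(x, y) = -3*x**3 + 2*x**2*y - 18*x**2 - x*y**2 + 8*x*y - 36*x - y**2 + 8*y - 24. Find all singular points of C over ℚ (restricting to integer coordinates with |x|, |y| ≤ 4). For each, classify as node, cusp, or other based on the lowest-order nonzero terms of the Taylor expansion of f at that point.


Singular points: {(-2, 0)}; classification: cusp.

Compute partial derivatives:
  f_x = -9*x**2 + 4*x*y - 36*x - y**2 + 8*y - 36.
  f_y = 2*x**2 - 2*x*y + 8*x - 2*y + 8.
Scan x_0 ∈ {−4, ..., 4}. For each x_0, f_y(x_0, y) is a polynomial in y; find its integer roots y ∈ {−4, ..., 4}, then test f_x and f at those candidates.
  x = -4: f_y(-4, y) = 6*y + 8; no integer root y with |y| ≤ 4.
  x = -3: f_y(-3, y) = 4*y + 2; no integer root y with |y| ≤ 4.
  x = -2: f_y(-2, y) = 2*y; vanishes at y ∈ {0}. (-2, 0): f_x = 0, f = 0 — SINGULAR.
  x = -1: f_y(-1, y) = 2; no integer root y with |y| ≤ 4.
  x = 0: f_y(0, y) = 8 - 2*y; vanishes at y ∈ {4}. (0, 4): f_x = -20 ≠ 0.
  x = 1: f_y(1, y) = 18 - 4*y; no integer root y with |y| ≤ 4.
  x = 2: f_y(2, y) = 32 - 6*y; no integer root y with |y| ≤ 4.
  x = 3: f_y(3, y) = 50 - 8*y; no integer root y with |y| ≤ 4.
  x = 4: f_y(4, y) = 72 - 10*y; no integer root y with |y| ≤ 4.
Only singular point on the grid: (-2, 0).
Classify: substitute x = -2 + u, y = 0 + v and expand: f = -3*u**3 + 2*u**2*v - u*v**2 + v**2.
No constant or linear terms (consistent with a singular point). Quadratic part: v**2. Cubic part: -3*u**3 + 2*u**2*v - u*v**2.
The quadratic part v**2 is a perfect square, so there is a single (double) tangent line v = 0, i.e. y = 0. Restricting the cubic part to that line (v = 0) leaves -3*u**3 ≠ 0, so f is not divisible by v and the branch is v² ≈ 3*u**3 to lowest order — this is a cusp.
Classification: cusp.


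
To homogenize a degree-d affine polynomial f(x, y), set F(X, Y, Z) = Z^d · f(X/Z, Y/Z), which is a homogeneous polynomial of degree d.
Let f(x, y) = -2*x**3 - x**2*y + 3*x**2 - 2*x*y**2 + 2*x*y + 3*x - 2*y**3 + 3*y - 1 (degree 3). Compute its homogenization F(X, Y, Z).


F(X, Y, Z) = -2*X**3 - X**2*Y + 3*X**2*Z - 2*X*Y**2 + 2*X*Y*Z + 3*X*Z**2 - 2*Y**3 + 3*Y*Z**2 - Z**3

deg(f) = 3.
Substitute x = X/Z, y = Y/Z into f, then multiply by Z^3.
  monomial -2·x^3·y^0 ↦ -2·X^3·Y^0·Z^0.
  monomial -1·x^2·y^1 ↦ -1·X^2·Y^1·Z^0.
  monomial 3·x^2·y^0 ↦ 3·X^2·Y^0·Z^1.
  monomial -2·x^1·y^2 ↦ -2·X^1·Y^2·Z^0.
  monomial 2·x^1·y^1 ↦ 2·X^1·Y^1·Z^1.
  monomial 3·x^1·y^0 ↦ 3·X^1·Y^0·Z^2.
  monomial -2·x^0·y^3 ↦ -2·X^0·Y^3·Z^0.
  monomial 3·x^0·y^1 ↦ 3·X^0·Y^1·Z^2.
  monomial -1·x^0·y^0 ↦ -1·X^0·Y^0·Z^3.
Collecting: F(X, Y, Z) = -2*X**3 - X**2*Y + 3*X**2*Z - 2*X*Y**2 + 2*X*Y*Z + 3*X*Z**2 - 2*Y**3 + 3*Y*Z**2 - Z**3.


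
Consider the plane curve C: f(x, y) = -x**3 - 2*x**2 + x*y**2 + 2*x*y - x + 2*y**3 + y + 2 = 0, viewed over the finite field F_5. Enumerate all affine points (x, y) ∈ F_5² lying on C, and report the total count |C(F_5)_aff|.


Affine F_5-points: {(0, 1), (0, 2), (1, 3), (4, 4)}; count = 4.

For each of the 25 pairs (x, y) ∈ F_5², evaluate f(x, y) mod 5. Record the zeros.
  x = 0: [0↦2, 1↦0, 2↦0, 3↦4, 4↦4]  zeros at y ∈ {1, 2}
  x = 1: [0↦3, 1↦4, 2↦4, 3↦0, 4↦4]  zeros at y ∈ {3}
  x = 2: [0↦4, 1↦3, 2↦3, 3↦1, 4↦4]  zeros at y ∈ ∅
  x = 3: [0↦4, 1↦1, 2↦1, 3↦1, 4↦3]  zeros at y ∈ ∅
  x = 4: [0↦2, 1↦2, 2↦2, 3↦4, 4↦0]  zeros at y ∈ {4}
Collecting zeros: affine points = {(0, 1), (0, 2), (1, 3), (4, 4)}.
Total count |C(F_5)_aff| = 4.


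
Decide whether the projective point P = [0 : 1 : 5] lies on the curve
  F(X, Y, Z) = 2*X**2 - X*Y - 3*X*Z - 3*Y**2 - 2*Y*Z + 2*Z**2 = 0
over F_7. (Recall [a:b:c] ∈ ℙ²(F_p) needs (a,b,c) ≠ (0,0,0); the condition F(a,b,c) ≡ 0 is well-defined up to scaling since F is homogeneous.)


F(0,1,5) ≡ 2 (mod 7); P is NOT on the curve.

Evaluate F(0, 1, 5) term-by-term (mod 7).
  2*X**2 ↦ 2·0·1·1 = 0
  -X*Y ↦ -1·0·1·1 = 0
  -3*X*Z ↦ -3·0·1·5 = 0
  -3*Y**2 ↦ -3·1·1·1 = -3
  -2*Y*Z ↦ -2·1·1·5 = -10
  2*Z**2 ↦ 2·1·1·25 = 50
Sum: F(0, 1, 5) = (0) + (0) + (0) + (-3) + (-10) + (50) = 37.
Reducing mod 7: 37 ≡ 2 (mod 7).
Since F(a, b, c) ≡ 2 ≠ 0 (mod 7), P does NOT lie on the curve.


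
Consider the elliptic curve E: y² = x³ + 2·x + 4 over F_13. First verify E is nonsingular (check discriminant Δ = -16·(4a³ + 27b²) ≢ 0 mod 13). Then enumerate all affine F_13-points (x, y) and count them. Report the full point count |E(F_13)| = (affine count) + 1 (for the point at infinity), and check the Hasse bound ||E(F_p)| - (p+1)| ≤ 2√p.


Affine points = {(0, 2), (0, 11), (2, 4), (2, 9), (5, 3), (5, 10), (7, 6), (7, 7), (8, 5), (8, 8), (9, 6), (9, 7), (10, 6), (10, 7), (12, 1), (12, 12)}; affine count = 16; |E(F_13)| = 17.

Discriminant check: Δ ∝ 4a³ + 27b² = 4·2³ + 27·4² = 4·8 + 27·16 ≡ 9 (mod 13). Nonzero ⇒ E is nonsingular.
For each x ∈ F_13, compute rhs = x³ + 2·x + 4 mod 13, then count y ∈ F_13 with y² ≡ rhs.
  x = 0: rhs = 4, matching y values: 2, 11 (2 points).
  x = 1: rhs = 7, matching y values: none (0 points).
  x = 2: rhs = 3, matching y values: 4, 9 (2 points).
  x = 3: rhs = 11, matching y values: none (0 points).
  x = 4: rhs = 11, matching y values: none (0 points).
  x = 5: rhs = 9, matching y values: 3, 10 (2 points).
  x = 6: rhs = 11, matching y values: none (0 points).
  x = 7: rhs = 10, matching y values: 6, 7 (2 points).
  x = 8: rhs = 12, matching y values: 5, 8 (2 points).
  x = 9: rhs = 10, matching y values: 6, 7 (2 points).
  x = 10: rhs = 10, matching y values: 6, 7 (2 points).
  x = 11: rhs = 5, matching y values: none (0 points).
  x = 12: rhs = 1, matching y values: 1, 12 (2 points).
Total affine count: 16.
Full point count |E(F_13)| = 16 + 1 = 17.
Hasse bound: |17 − (13+1)| = |3| = 3 ≤ 2√13 ≈ 7.2111 ✓.


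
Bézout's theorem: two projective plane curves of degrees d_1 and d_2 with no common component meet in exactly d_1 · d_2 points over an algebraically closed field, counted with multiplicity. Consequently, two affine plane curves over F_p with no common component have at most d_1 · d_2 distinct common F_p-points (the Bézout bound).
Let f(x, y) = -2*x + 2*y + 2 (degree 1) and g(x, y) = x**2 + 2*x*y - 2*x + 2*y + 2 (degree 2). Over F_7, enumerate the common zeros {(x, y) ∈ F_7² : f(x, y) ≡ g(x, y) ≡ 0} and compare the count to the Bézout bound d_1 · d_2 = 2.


Common zeros: {(0, 6), (3, 2)}; count = 2; Bézout bound = 2.

deg(f) = 1, deg(g) = 2, so Bézout bound = 2.
Scan x ∈ F_7. For each x, list the y ∈ F_7 with f(x, y) ≡ 0 and those with g(x, y) ≡ 0 (mod 7); the common zeros in that column are the intersection.
  x = 0: f ≡ 0 at y ∈ {6}; g ≡ 0 at y ∈ {6}; common: {6}.
  x = 1: f ≡ 0 at y ∈ {0}; g ≡ 0 at y ∈ {5}; common: ∅.
  x = 2: f ≡ 0 at y ∈ {1}; g ≡ 0 at y ∈ {2}; common: ∅.
  x = 3: f ≡ 0 at y ∈ {2}; g ≡ 0 at y ∈ {2}; common: {2}.
  x = 4: f ≡ 0 at y ∈ {3}; g ≡ 0 at y ∈ {6}; common: ∅.
  x = 5: f ≡ 0 at y ∈ {4}; g ≡ 0 at y ∈ {5}; common: ∅.
  x = 6: f ≡ 0 at y ∈ {5}; g ≡ 0 at y ∈ ∅; common: ∅.
Collecting: common zeros = {(0, 6), (3, 2)}, so the count is 2.
Comparison with the Bézout bound: 2 ≤ 2 = deg(f)·deg(g), as expected for curves with no common component (the bound is attained).


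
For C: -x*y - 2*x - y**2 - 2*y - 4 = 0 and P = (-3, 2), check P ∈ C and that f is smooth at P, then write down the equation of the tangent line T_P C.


Tangent line at P: -4*x - 3*y - 6 = 0.

Step 1: f(-3, 2) = 0, so P lies on C.
Step 2: partial derivatives
  f_x(x, y) = -y - 2, f_y(x, y) = -x - 2*y - 2.
  f_x(P) = -4, f_y(P) = -3 (gradient nonzero, so P is smooth).
Step 3: tangent line at P: -4·(x − -3) + -3·(y − 2) = 0.
Expanding: -4*x - 3*y - 6 = 0.


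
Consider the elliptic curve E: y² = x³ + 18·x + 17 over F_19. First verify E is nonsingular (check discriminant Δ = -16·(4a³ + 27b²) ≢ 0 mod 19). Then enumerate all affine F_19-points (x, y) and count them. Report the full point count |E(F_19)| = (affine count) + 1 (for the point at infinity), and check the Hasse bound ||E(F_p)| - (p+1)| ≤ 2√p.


Affine points = {(0, 6), (0, 13), (1, 6), (1, 13), (2, 2), (2, 17), (4, 1), (4, 18), (5, 2), (5, 17), (7, 7), (7, 12), (10, 0), (11, 8), (11, 11), (12, 2), (12, 17), (13, 4), (13, 15), (14, 7), (14, 12), (17, 7), (17, 12), (18, 6), (18, 13)}; affine count = 25; |E(F_19)| = 26.

Discriminant check: Δ ∝ 4a³ + 27b² = 4·18³ + 27·17² = 4·5832 + 27·289 ≡ 9 (mod 19). Nonzero ⇒ E is nonsingular.
For each x ∈ F_19, compute rhs = x³ + 18·x + 17 mod 19, then count y ∈ F_19 with y² ≡ rhs.
  x = 0: rhs = 17, matching y values: 6, 13 (2 points).
  x = 1: rhs = 17, matching y values: 6, 13 (2 points).
  x = 2: rhs = 4, matching y values: 2, 17 (2 points).
  x = 3: rhs = 3, matching y values: none (0 points).
  x = 4: rhs = 1, matching y values: 1, 18 (2 points).
  x = 5: rhs = 4, matching y values: 2, 17 (2 points).
  x = 6: rhs = 18, matching y values: none (0 points).
  x = 7: rhs = 11, matching y values: 7, 12 (2 points).
  x = 8: rhs = 8, matching y values: none (0 points).
  x = 9: rhs = 15, matching y values: none (0 points).
  x = 10: rhs = 0, matching y values: 0 (1 points).
  x = 11: rhs = 7, matching y values: 8, 11 (2 points).
  x = 12: rhs = 4, matching y values: 2, 17 (2 points).
  x = 13: rhs = 16, matching y values: 4, 15 (2 points).
  x = 14: rhs = 11, matching y values: 7, 12 (2 points).
  x = 15: rhs = 14, matching y values: none (0 points).
  x = 16: rhs = 12, matching y values: none (0 points).
  x = 17: rhs = 11, matching y values: 7, 12 (2 points).
  x = 18: rhs = 17, matching y values: 6, 13 (2 points).
Total affine count: 25.
Full point count |E(F_19)| = 25 + 1 = 26.
Hasse bound: |26 − (19+1)| = |6| = 6 ≤ 2√19 ≈ 8.7178 ✓.
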